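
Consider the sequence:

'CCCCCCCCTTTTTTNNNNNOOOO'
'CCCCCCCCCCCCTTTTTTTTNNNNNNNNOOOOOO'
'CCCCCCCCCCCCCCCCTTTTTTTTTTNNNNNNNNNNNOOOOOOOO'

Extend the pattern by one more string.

Reading off run lengths: C runs 8, 12, 16; T runs 6, 8, 10; N runs 5, 8, 11; O runs 4, 6, 8 — each is linear in n, where the shown terms are n = 2, 3, 4.
Setting n = 5 gives 20, 12, 14, 10 characters in each block.

CCCCCCCCCCCCCCCCCCCCTTTTTTTTTTTTNNNNNNNNNNNNNNOOOOOOOOOO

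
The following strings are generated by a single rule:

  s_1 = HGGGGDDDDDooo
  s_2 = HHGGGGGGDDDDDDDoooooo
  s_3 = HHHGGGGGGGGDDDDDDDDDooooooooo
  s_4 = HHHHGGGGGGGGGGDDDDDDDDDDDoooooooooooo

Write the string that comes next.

Reading off run lengths: H runs 1, 2, 3, 4; G runs 4, 6, 8, 10; D runs 5, 7, 9, 11; o runs 3, 6, 9, 12 — each is linear in n (n = 1, 2, …).
For the next term, n = 5, so the run lengths are 5, 12, 13, 15.

HHHHHGGGGGGGGGGGGDDDDDDDDDDDDDooooooooooooooo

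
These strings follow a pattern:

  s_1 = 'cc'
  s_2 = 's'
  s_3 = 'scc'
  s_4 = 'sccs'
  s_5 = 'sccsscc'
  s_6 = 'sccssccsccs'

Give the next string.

From term 3 onward, concatenate the last term with the second-to-last: s·cc = scc, scc·s = sccs, …
Continuing: sccssccsccs · sccsscc gives term 7.

sccssccsccssccsscc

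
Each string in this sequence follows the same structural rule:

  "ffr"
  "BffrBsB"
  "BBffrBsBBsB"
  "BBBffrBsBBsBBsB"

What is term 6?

s(k+1) = B·s(k)·BsB, so each term gains B as a prefix and BsB as a suffix.
From BBBffrBsBBsBBsB, 2 further steps: BBBffrBsBBsBBsB → BBBBffrBsBBsBBsBBsB → (answer).

BBBBBffrBsBBsBBsBBsBBsB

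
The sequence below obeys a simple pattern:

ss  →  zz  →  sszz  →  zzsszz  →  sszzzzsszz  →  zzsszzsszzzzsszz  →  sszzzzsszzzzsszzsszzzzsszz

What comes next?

zzsszzsszzzzsszzsszzzzsszzzzsszzsszzzzsszz

From term 3 onward, concatenate the second-to-last term with the last: ss·zz = sszz, zz·sszz = zzsszz, …
The next term joins zzsszzsszzzzsszz and sszzzzsszzzzsszzsszzzzsszz.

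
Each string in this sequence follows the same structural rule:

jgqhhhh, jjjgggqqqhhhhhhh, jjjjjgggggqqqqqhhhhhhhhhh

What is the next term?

The n-th term is 2n-1 j's then 2n-1 g's then 2n-1 q's then 3n+1 h's (n = 1, 2, …).
Setting n = 4 gives 7, 7, 7, 13 characters in each block.

jjjjjjjgggggggqqqqqqqhhhhhhhhhhhhh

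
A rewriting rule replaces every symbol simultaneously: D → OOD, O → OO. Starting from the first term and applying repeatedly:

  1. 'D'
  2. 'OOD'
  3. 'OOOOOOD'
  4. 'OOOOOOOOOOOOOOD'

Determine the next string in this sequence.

Applying the rule to each of the 15 symbols of OOOOOOOOOOOOOOD gives the pieces OO OO OO OO OO OO OO OO OO OO OO OO OO OO OOD, which concatenate to the answer.

OOOOOOOOOOOOOOOOOOOOOOOOOOOOOOD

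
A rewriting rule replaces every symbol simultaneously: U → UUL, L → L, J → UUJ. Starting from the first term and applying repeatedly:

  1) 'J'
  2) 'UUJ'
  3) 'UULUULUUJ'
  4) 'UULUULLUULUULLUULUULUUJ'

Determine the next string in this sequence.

Rewriting the 23 symbols of UULUULLUULUULLUULUULUUJ one by one yields UUL UUL L UUL UUL L L UUL UUL L UUL UUL L L UUL UUL L UUL UUL L UUL UUL UUJ; concatenated:

UULUULLUULUULLLUULUULLUULUULLLUULUULLUULUULLUULUULUUJ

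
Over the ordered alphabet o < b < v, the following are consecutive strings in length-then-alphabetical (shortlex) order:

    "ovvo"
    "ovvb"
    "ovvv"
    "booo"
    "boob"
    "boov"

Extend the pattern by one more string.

Treat boov as a base-3 numeral over the given alphabet and add one, carrying through any trailing v's.

bobo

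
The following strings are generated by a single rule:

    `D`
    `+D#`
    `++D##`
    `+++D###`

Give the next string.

Every step adds + to the front and # to the end of the previous string.
Applying this once more to +++D###:

++++D####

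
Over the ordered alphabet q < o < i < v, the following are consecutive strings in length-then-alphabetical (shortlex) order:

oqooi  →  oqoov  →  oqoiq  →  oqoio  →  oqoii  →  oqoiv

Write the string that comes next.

oqovq

The successor of oqoiv increments the rightmost position that isn't already v and resets every position after it to q.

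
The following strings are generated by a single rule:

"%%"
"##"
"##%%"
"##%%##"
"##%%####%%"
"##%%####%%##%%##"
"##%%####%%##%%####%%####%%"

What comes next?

##%%####%%##%%####%%####%%##%%####%%##%%##

Each term (from the third on) is the previous term followed by the one before it: term 3 = ##·%% = ##%%.
Continuing: ##%%####%%##%%####%%####%% · ##%%####%%##%%## gives term 8.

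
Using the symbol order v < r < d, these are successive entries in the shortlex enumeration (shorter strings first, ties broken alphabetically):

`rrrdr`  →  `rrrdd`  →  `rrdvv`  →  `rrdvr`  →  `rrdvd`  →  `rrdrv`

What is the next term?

Find the rightmost character of rrdrv below d, bump it to the next letter, and reset everything to its right to v.

rrdrr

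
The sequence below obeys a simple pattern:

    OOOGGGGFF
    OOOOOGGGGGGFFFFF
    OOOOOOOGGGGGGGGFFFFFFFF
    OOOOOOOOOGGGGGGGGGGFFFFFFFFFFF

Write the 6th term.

OOOOOOOOOOOOOGGGGGGGGGGGGGGFFFFFFFFFFFFFFFFF

Each string has the form O^{2n+1} G^{2n+2} F^{3n-1} (n = 1, 2, …).
At n = 6 the blocks have lengths 13, 14, 17.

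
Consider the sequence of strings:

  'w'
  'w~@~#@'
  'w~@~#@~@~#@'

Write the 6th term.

The strings grow by a fixed suffix ~@~#@ each time.
From w~@~#@~@~#@, 3 further steps: w~@~#@~@~#@ → w~@~#@~@~#@~@~#@ → w~@~#@~@~#@~@~#@~@~#@ → (answer).

w~@~#@~@~#@~@~#@~@~#@~@~#@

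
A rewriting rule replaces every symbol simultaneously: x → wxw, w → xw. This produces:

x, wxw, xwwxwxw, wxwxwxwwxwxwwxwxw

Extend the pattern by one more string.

Applying the rule to each of the 17 symbols of wxwxwxwwxwxwwxwxw gives the pieces xw wxw xw wxw xw wxw xw xw wxw xw wxw xw xw wxw xw wxw xw, which concatenate to the answer.

xwwxwxwwxwxwwxwxwxwwxwxwwxwxwxwwxwxwwxwxw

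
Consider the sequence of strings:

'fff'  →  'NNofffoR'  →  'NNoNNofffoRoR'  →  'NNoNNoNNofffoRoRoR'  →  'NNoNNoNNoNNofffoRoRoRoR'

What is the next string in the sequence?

s(k+1) = NNo·s(k)·oR, so each term gains NNo as a prefix and oR as a suffix.
So the next term is NNo·NNoNNoNNoNNofffoRoRoRoR·oR.

NNoNNoNNoNNoNNofffoRoRoRoRoR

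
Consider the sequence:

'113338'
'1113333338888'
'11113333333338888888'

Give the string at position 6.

Term n consists of n+1 1's, followed by 3n 3's, followed by 3n-2 8's (n = 1, 2, …).
At n = 6 the blocks have lengths 7, 18, 16.

11111113333333333333333338888888888888888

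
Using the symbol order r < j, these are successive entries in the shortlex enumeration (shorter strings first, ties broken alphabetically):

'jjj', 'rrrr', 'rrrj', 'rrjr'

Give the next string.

rrjj

Treat rrjr as a base-2 numeral over the given alphabet and add one, carrying through any trailing j's.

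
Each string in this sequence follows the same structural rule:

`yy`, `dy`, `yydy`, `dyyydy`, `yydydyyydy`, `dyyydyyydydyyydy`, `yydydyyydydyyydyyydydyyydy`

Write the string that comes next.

Each term (from the third on) is the two preceding terms concatenated in order: term 3 = yy·dy = yydy.
Continuing: dyyydyyydydyyydy · yydydyyydydyyydyyydydyyydy gives term 8.

dyyydyyydydyyydyyydydyyydydyyydyyydydyyydy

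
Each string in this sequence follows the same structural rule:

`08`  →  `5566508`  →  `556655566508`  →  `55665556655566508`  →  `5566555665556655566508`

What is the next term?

The strings grow by a fixed prefix 55665 each time.
So the next term is 55665·5566555665556655566508.

556655566555665556655566508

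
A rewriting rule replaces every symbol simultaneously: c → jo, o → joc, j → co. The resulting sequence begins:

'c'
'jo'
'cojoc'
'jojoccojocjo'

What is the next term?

Apply φ to jojoccojocjo symbol by symbol: j→co, o→joc, j→co, o→joc, c→jo, c→jo, o→joc, j→co, o→joc, c→jo, j→co, o→joc; joined: co joc co joc jo jo joc co joc jo co joc.

cojoccojocjojojoccojocjocojoc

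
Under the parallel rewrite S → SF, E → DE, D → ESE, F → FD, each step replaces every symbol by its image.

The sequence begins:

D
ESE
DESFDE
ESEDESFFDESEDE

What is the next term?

Applying the rule to each of the 14 symbols of ESEDESFFDESEDE gives the pieces DE SF DE ESE DE SF FD FD ESE DE SF DE ESE DE, which concatenate to the answer.

DESFDEESEDESFFDFDESEDESFDEESEDE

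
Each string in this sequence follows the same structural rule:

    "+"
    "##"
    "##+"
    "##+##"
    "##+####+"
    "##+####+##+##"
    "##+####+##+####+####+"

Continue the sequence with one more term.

##+####+##+####+####+##+####+##+##

Each term (from the third on) is the previous term followed by the one before it: term 3 = ##·+ = ##+.
Continuing: ##+####+##+####+####+ · ##+####+##+## gives term 8.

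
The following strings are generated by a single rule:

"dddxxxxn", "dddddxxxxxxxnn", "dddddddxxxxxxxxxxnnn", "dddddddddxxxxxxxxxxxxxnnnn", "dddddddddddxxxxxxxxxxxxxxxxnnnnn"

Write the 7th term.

dddddddddddddddxxxxxxxxxxxxxxxxxxxxxxnnnnnnn

Each string has the form d^{2n+1} x^{3n+1} n^{n} (n = 1, 2, …).
Setting n = 7 gives 15, 22, 7 characters in each block.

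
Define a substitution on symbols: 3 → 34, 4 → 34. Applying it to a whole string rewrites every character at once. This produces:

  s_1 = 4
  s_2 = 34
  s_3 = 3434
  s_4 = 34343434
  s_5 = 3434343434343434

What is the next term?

Rewriting the 16 symbols of 3434343434343434 one by one yields 34 34 34 34 34 34 34 34 34 34 34 34 34 34 34 34; concatenated:

34343434343434343434343434343434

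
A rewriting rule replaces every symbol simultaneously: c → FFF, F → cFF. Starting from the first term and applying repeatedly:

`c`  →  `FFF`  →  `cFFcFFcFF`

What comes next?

FFFcFFcFFFFFcFFcFFFFFcFFcFF

Apply φ to cFFcFFcFF symbol by symbol: c→FFF, F→cFF, F→cFF, c→FFF, F→cFF, F→cFF, c→FFF, F→cFF, F→cFF; joined: FFF cFF cFF FFF cFF cFF FFF cFF cFF.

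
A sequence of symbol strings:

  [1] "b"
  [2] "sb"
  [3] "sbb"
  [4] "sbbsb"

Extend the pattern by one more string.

Each term (from the third on) is the previous term followed by the one before it: term 3 = sb·b = sbb.
So term 5 is sbbsb·sbb.

sbbsbsbb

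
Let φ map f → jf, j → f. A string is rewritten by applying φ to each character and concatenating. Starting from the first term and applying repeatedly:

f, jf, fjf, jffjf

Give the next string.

fjfjffjf

Rewriting each symbol of jffjf: j→f, f→jf, f→jf, j→f, f→jf, which concatenates to f jf jf f jf.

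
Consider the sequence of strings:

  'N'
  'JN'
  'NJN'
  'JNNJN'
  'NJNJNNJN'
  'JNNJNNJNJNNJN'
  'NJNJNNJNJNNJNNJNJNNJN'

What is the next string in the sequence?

JNNJNNJNJNNJNNJNJNNJNJNNJNNJNJNNJN

This is a Fibonacci-style word recurrence s(k) = s(k−2)·s(k−1): e.g. N·JN = NJN.
The next term joins JNNJNNJNJNNJN and NJNJNNJNJNNJNNJNJNNJN.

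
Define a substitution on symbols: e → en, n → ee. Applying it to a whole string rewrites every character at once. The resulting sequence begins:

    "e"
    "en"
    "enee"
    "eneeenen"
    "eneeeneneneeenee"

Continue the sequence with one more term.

Replace each of the 16 characters of eneeeneneneeenee in place — en ee en en en ee en ee en ee en en en ee en en — and concatenate.

eneeeneneneeeneeeneeeneneneeenen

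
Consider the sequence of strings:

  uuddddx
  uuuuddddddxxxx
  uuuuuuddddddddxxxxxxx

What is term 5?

The n-th term is 2n u's then 2n+2 d's then 3n-2 x's (n = 1, 2, …).
Setting n = 5 gives 10, 12, 13 characters in each block.

uuuuuuuuuuddddddddddddxxxxxxxxxxxxx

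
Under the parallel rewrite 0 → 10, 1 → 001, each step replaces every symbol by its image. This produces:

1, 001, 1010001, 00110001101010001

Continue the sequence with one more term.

φ(00110001101010001) expands symbol-by-symbol to 10 10 001 001 10 10 10 001 001 10 001 10 001 10 10 10 001; joining the 17 pieces gives the next term.

10100010011010100010011000110001101010001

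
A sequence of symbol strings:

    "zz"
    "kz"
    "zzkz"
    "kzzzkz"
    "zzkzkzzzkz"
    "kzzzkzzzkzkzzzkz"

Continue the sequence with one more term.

zzkzkzzzkzkzzzkzzzkzkzzzkz

From term 3 onward, concatenate the second-to-last term with the last: zz·kz = zzkz, kz·zzkz = kzzzkz, …
The next term joins zzkzkzzzkz and kzzzkzzzkzkzzzkz.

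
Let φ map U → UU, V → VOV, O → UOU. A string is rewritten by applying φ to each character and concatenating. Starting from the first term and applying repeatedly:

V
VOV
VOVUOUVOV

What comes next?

VOVUOUVOVUUUOUUUVOVUOUVOV

Rewriting each symbol of VOVUOUVOV: V→VOV, O→UOU, V→VOV, U→UU, O→UOU, U→UU, V→VOV, O→UOU, V→VOV, which concatenates to VOV UOU VOV UU UOU UU VOV UOU VOV.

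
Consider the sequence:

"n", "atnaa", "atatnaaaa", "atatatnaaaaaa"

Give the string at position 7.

s(k+1) = at·s(k)·aa, so each term gains at as a prefix and aa as a suffix.
From atatatnaaaaaa, 3 further steps: atatatnaaaaaa → atatatatnaaaaaaaa → atatatatatnaaaaaaaaaa → (answer).

atatatatatatnaaaaaaaaaaaa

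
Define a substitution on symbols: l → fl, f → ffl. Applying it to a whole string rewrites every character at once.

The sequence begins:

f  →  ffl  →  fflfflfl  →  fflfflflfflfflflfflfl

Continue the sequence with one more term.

fflfflflfflfflflfflflfflfflflfflfflflfflflfflfflflfflfl

φ(fflfflflfflfflflfflfl) expands symbol-by-symbol to ffl ffl fl ffl ffl fl ffl fl ffl ffl fl ffl ffl fl ffl fl ffl ffl fl ffl fl; joining the 21 pieces gives the next term.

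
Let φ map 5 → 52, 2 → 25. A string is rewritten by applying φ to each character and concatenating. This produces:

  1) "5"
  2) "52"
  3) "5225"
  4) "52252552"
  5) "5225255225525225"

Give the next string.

Rewriting the 16 symbols of 5225255225525225 one by one yields 52 25 25 52 25 52 52 25 25 52 52 25 52 25 25 52; concatenated:

52252552255252252552522552252552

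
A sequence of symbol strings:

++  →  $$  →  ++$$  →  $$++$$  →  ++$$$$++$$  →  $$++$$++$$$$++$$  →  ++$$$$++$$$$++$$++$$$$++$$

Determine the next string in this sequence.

This is a Fibonacci-style word recurrence s(k) = s(k−2)·s(k−1): e.g. ++·$$ = ++$$.
So term 8 is $$++$$++$$$$++$$·++$$$$++$$$$++$$++$$$$++$$.

$$++$$++$$$$++$$++$$$$++$$$$++$$++$$$$++$$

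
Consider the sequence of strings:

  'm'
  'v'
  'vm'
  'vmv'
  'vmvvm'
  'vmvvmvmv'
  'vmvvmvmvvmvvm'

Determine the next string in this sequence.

Each term (from the third on) is the previous term followed by the one before it: term 3 = v·m = vm.
The next term joins vmvvmvmvvmvvm and vmvvmvmv.

vmvvmvmvvmvvmvmvvmvmv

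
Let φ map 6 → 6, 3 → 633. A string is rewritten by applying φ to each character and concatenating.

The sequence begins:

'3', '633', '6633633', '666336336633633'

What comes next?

Rewriting the 15 symbols of 666336336633633 one by one yields 6 6 6 633 633 6 633 633 6 6 633 633 6 633 633; concatenated:

6666336336633633666336336633633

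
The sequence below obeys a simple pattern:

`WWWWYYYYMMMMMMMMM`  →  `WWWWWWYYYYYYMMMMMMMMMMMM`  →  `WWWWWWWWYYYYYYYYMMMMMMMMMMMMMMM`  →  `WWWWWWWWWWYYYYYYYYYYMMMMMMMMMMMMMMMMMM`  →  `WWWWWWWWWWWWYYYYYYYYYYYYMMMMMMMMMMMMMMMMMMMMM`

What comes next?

WWWWWWWWWWWWWWYYYYYYYYYYYYYYMMMMMMMMMMMMMMMMMMMMMMMM

The n-th term is 2n-2 W's then 2n-2 Y's then 3n M's, where the shown terms are n = 3, 4, 5, 6, 7.
At n = 8 the blocks have lengths 14, 14, 24.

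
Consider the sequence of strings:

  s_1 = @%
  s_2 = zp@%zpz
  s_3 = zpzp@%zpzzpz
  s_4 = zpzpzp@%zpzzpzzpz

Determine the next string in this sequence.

Each term wraps the previous one in zp on the left and zpz on the right.
One more step from zpzpzp@%zpzzpzzpz gives the answer.

zpzpzpzp@%zpzzpzzpzzpz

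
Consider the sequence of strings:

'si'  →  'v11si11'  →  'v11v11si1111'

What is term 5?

v11v11v11v11si11111111

Each term wraps the previous one in v11 on the left and 11 on the right.
From v11v11si1111, 2 further steps: v11v11si1111 → v11v11v11si111111 → (answer).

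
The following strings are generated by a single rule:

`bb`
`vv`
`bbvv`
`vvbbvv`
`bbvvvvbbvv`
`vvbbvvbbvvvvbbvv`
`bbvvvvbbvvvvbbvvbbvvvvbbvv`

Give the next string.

vvbbvvbbvvvvbbvvbbvvvvbbvvvvbbvvbbvvvvbbvv

This is a Fibonacci-style word recurrence s(k) = s(k−2)·s(k−1): e.g. bb·vv = bbvv.
So term 8 is vvbbvvbbvvvvbbvv·bbvvvvbbvvvvbbvvbbvvvvbbvv.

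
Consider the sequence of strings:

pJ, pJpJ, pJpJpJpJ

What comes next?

Every step duplicates the string.
One more doubling of pJpJpJpJ gives the answer.

pJpJpJpJpJpJpJpJ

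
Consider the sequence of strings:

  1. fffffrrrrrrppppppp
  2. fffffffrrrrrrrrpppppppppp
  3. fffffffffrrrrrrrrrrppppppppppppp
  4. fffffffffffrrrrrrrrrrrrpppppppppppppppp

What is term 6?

Term n consists of 2n+1 f's, followed by 2n+2 r's, followed by 3n+1 p's, where the shown terms are n = 2, 3, 4, 5.
At n = 7 the blocks have lengths 15, 16, 22.

fffffffffffffffrrrrrrrrrrrrrrrrpppppppppppppppppppppp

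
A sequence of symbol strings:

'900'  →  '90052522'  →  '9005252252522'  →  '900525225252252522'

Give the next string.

90052522525225252252522

Every step adds 52522 to the end: s(k+1) = s(k)·52522.
One more step from 900525225252252522 gives the answer.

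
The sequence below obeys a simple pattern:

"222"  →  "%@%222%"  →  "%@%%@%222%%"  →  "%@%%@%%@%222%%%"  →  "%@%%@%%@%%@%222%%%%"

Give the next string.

s(k+1) = %@%·s(k)·%, so each term gains %@% as a prefix and % as a suffix.
Applying this once more to %@%%@%%@%%@%222%%%%:

%@%%@%%@%%@%%@%222%%%%%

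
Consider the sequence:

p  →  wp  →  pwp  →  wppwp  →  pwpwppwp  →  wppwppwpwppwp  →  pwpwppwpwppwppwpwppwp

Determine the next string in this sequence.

wppwppwpwppwppwpwppwpwppwppwpwppwp

Each term (from the third on) is the two preceding terms concatenated in order: term 3 = p·wp = pwp.
The next term joins wppwppwpwppwp and pwpwppwpwppwppwpwppwp.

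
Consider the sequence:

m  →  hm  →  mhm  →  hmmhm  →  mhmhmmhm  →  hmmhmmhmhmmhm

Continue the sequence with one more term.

mhmhmmhmhmmhmmhmhmmhm

Each term (from the third on) is the two preceding terms concatenated in order: term 3 = m·hm = mhm.
Continuing: mhmhmmhm · hmmhmmhmhmmhm gives term 7.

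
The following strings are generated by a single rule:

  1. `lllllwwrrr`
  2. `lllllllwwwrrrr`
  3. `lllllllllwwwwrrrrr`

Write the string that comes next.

lllllllllllwwwwwrrrrrr

The n-th term is 2n-1 l's then n-1 w's then n r's, where the shown terms are n = 3, 4, 5.
At n = 6 the blocks have lengths 11, 5, 6.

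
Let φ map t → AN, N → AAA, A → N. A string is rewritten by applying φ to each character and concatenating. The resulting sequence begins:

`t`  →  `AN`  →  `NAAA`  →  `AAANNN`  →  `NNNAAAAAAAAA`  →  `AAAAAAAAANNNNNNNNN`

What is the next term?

Applying the rule to each of the 18 symbols of AAAAAAAAANNNNNNNNN gives the pieces N N N N N N N N N AAA AAA AAA AAA AAA AAA AAA AAA AAA, which concatenate to the answer.

NNNNNNNNNAAAAAAAAAAAAAAAAAAAAAAAAAAA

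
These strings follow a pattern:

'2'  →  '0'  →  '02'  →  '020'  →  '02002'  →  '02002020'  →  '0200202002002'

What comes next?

This is a Fibonacci-style word recurrence s(k) = s(k−1)·s(k−2): e.g. 0·2 = 02.
Continuing: 0200202002002 · 02002020 gives term 8.

020020200200202002020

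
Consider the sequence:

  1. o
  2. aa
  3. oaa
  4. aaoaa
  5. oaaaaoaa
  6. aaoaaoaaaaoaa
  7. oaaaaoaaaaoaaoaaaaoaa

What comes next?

From term 3 onward, concatenate the second-to-last term with the last: o·aa = oaa, aa·oaa = aaoaa, …
So term 8 is aaoaaoaaaaoaa·oaaaaoaaaaoaaoaaaaoaa.

aaoaaoaaaaoaaoaaaaoaaaaoaaoaaaaoaa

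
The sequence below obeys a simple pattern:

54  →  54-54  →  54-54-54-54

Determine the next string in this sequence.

Every step duplicates the string with '-' between the halves.
Doubling 54-54-54-54 with '-' between the halves:

54-54-54-54-54-54-54-54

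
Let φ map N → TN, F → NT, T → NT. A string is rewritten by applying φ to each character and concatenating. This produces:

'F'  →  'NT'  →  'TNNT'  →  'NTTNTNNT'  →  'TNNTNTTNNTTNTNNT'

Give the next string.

Replace each of the 16 characters of TNNTNTTNNTTNTNNT in place — NT TN TN NT TN NT NT TN TN NT NT TN NT TN TN NT — and concatenate.

NTTNTNNTTNNTNTTNTNNTNTTNNTTNTNNT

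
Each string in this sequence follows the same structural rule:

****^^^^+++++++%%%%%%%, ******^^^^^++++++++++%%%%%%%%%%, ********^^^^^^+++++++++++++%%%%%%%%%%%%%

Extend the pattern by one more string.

The n-th term is 2n *'s then n+2 ^'s then 3n+1 +'s then 3n+1 %'s, where the shown terms are n = 2, 3, 4.
Setting n = 5 gives 10, 7, 16, 16 characters in each block.

**********^^^^^^^++++++++++++++++%%%%%%%%%%%%%%%%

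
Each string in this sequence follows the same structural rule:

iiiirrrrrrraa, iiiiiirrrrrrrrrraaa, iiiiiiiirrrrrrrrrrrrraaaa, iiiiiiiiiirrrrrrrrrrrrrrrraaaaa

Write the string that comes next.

Each string has the form i^{2n} r^{3n+1} a^{n}, where the shown terms are n = 2, 3, 4, 5.
At n = 6 the blocks have lengths 12, 19, 6.

iiiiiiiiiiiirrrrrrrrrrrrrrrrrrraaaaaa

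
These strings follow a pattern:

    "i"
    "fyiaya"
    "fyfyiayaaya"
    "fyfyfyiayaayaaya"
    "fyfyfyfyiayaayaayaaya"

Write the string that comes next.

Every step adds fy to the front and aya to the end of the previous string.
One more step from fyfyfyfyiayaayaayaaya gives the answer.

fyfyfyfyfyiayaayaayaayaaya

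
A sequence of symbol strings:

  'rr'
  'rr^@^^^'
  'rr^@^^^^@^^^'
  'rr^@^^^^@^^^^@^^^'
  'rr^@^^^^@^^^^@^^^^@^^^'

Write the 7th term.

The strings grow by a fixed suffix ^@^^^ each time.
From rr^@^^^^@^^^^@^^^^@^^^, 2 further steps: rr^@^^^^@^^^^@^^^^@^^^ → rr^@^^^^@^^^^@^^^^@^^^^@^^^ → (answer).

rr^@^^^^@^^^^@^^^^@^^^^@^^^^@^^^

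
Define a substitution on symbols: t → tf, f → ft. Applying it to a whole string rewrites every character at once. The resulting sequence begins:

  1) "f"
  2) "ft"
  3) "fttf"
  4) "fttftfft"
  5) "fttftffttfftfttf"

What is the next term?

Replace each of the 16 characters of fttftffttfftfttf in place — ft tf tf ft tf ft ft tf tf ft ft tf ft tf tf ft — and concatenate.

fttftffttfftfttftfftfttffttftfft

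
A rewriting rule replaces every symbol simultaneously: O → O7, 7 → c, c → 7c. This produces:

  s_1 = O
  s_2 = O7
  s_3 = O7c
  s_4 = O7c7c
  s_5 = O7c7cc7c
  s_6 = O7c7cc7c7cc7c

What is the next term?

O7c7cc7c7cc7cc7c7cc7c

φ(O7c7cc7c7cc7c) expands symbol-by-symbol to O7 c 7c c 7c 7c c 7c c 7c 7c c 7c; joining the 13 pieces gives the next term.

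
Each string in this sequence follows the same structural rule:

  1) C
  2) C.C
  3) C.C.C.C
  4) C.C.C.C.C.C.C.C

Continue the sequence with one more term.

Each string is two copies of the previous one joined by '.'.
Doubling C.C.C.C.C.C.C.C with '.' between the halves:

C.C.C.C.C.C.C.C.C.C.C.C.C.C.C.C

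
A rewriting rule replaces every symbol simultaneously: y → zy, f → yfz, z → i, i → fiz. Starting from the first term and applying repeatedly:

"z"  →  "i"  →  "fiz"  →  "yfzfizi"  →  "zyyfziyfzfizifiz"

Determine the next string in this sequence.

Replace each of the 16 characters of zyyfziyfzfizifiz in place — i zy zy yfz i fiz zy yfz i yfz fiz i fiz yfz fiz i — and concatenate.

izyzyyfzifizzyyfziyfzfizifizyfzfizi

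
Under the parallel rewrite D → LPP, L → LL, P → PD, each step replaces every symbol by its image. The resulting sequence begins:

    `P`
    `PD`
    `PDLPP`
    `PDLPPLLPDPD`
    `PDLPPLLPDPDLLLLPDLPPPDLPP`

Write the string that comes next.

PDLPPLLPDPDLLLLPDLPPPDLPPLLLLLLLLPDLPPLLPDPDPDLPPLLPDPD

Applying the rule to each of the 25 symbols of PDLPPLLPDPDLLLLPDLPPPDLPP gives the pieces PD LPP LL PD PD LL LL PD LPP PD LPP LL LL LL LL PD LPP LL PD PD PD LPP LL PD PD, which concatenate to the answer.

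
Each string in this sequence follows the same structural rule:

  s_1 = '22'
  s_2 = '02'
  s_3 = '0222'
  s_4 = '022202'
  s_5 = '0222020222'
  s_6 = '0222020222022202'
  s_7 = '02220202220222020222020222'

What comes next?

This is a Fibonacci-style word recurrence s(k) = s(k−1)·s(k−2): e.g. 02·22 = 0222.
Continuing: 02220202220222020222020222 · 0222020222022202 gives term 8.

022202022202220202220202220222020222022202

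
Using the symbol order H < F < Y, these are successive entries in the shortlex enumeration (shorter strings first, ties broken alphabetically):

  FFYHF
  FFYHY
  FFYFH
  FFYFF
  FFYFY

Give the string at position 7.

Advancing 2 positions from FFYFY through FFYFY → FFYYH reaches term 7.

FFYYF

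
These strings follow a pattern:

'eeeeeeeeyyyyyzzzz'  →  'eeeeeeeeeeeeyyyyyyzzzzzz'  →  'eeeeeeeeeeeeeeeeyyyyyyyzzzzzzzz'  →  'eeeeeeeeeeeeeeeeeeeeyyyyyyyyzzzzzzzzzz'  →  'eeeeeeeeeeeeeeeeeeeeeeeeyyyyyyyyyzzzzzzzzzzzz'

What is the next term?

Term n consists of 4n e's, followed by n+3 y's, followed by 2n z's, where the shown terms are n = 2, 3, 4, 5, 6.
For the next term, n = 7, so the run lengths are 28, 10, 14.

eeeeeeeeeeeeeeeeeeeeeeeeeeeeyyyyyyyyyyzzzzzzzzzzzzzz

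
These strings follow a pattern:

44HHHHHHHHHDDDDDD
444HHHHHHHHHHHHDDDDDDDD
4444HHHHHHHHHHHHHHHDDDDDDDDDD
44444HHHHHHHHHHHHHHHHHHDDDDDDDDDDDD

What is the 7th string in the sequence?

Reading off run lengths: 4 runs 2, 3, 4, 5; H runs 9, 12, 15, 18; D runs 6, 8, 10, 12 — each is linear in n, where the shown terms are n = 3, 4, 5, 6.
For term 7, n = 9, so the run lengths are 8, 27, 18.

44444444HHHHHHHHHHHHHHHHHHHHHHHHHHHDDDDDDDDDDDDDDDDDD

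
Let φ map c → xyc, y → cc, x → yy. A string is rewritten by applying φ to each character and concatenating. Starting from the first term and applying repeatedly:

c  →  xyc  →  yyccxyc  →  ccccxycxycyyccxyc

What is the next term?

Rewriting the 17 symbols of ccccxycxycyyccxyc one by one yields xyc xyc xyc xyc yy cc xyc yy cc xyc cc cc xyc xyc yy cc xyc; concatenated:

xycxycxycxycyyccxycyyccxycccccxycxycyyccxyc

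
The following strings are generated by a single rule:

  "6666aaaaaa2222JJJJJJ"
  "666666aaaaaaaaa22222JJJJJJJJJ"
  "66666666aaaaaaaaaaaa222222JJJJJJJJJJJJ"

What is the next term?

6666666666aaaaaaaaaaaaaaa2222222JJJJJJJJJJJJJJJ

Term n consists of 2n 6's, followed by 3n a's, followed by n+2 2's, followed by 3n J's, where the shown terms are n = 2, 3, 4.
At n = 5 the blocks have lengths 10, 15, 7, 15.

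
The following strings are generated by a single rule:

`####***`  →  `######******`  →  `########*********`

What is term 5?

Term n consists of 2n+2 #'s, followed by 3n *'s (n = 1, 2, …).
At n = 5 the blocks have lengths 12, 15.

############***************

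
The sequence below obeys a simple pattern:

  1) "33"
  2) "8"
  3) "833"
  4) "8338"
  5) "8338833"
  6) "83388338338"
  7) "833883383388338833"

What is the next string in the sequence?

Each term (from the third on) is the previous term followed by the one before it: term 3 = 8·33 = 833.
So term 8 is 833883383388338833·83388338338.

83388338338833883383388338338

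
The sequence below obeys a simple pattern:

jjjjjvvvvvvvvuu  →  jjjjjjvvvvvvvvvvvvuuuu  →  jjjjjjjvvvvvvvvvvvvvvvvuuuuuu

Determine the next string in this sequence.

jjjjjjjjvvvvvvvvvvvvvvvvvvvvuuuuuuuu

The n-th term is n+3 j's then 4n v's then 2n-2 u's, where the shown terms are n = 2, 3, 4.
At n = 5 the blocks have lengths 8, 20, 8.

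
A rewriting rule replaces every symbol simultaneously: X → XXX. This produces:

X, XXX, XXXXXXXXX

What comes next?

XXXXXXXXXXXXXXXXXXXXXXXXXXX

Expanding XXXXXXXXX: X→XXX, X→XXX, X→XXX, X→XXX, X→XXX, X→XXX, X→XXX, X→XXX, X→XXX. Concatenated: XXX XXX XXX XXX XXX XXX XXX XXX XXX.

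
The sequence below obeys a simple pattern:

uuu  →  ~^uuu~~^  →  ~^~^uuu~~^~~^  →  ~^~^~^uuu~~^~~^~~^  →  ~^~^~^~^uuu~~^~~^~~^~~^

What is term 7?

~^~^~^~^~^~^uuu~~^~~^~~^~~^~~^~~^

s(k+1) = ~^·s(k)·~~^, so each term gains ~^ as a prefix and ~~^ as a suffix.
From ~^~^~^~^uuu~~^~~^~~^~~^, 2 further steps: ~^~^~^~^uuu~~^~~^~~^~~^ → ~^~^~^~^~^uuu~~^~~^~~^~~^~~^ → (answer).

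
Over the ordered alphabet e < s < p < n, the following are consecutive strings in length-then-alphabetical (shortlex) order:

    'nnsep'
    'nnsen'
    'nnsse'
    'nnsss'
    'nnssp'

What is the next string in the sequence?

nnssn

Treat nnssp as a base-4 numeral over the given alphabet and add one, carrying through any trailing n's.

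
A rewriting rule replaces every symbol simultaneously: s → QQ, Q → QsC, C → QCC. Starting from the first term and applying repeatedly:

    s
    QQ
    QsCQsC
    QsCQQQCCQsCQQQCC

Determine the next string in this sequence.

Rewriting the 16 symbols of QsCQQQCCQsCQQQCC one by one yields QsC QQ QCC QsC QsC QsC QCC QCC QsC QQ QCC QsC QsC QsC QCC QCC; concatenated:

QsCQQQCCQsCQsCQsCQCCQCCQsCQQQCCQsCQsCQsCQCCQCC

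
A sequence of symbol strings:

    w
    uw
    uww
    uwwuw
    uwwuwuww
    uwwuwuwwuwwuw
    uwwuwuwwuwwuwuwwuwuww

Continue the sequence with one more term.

uwwuwuwwuwwuwuwwuwuwwuwwuwuwwuwwuw

From term 3 onward, concatenate the last term with the second-to-last: uw·w = uww, uww·uw = uwwuw, …
So term 8 is uwwuwuwwuwwuwuwwuwuww·uwwuwuwwuwwuw.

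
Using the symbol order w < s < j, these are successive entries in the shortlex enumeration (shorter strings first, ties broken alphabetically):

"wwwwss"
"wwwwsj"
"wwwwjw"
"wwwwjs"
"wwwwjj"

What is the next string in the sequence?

wwwsww

Treat wwwwjj as a base-3 numeral over the given alphabet and add one, carrying through any trailing j's.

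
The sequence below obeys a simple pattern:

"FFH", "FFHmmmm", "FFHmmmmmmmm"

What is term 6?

Each term is the previous one with mmmm appended.
From FFHmmmmmmmm, 3 further steps: FFHmmmmmmmm → FFHmmmmmmmmmmmm → FFHmmmmmmmmmmmmmmmm → (answer).

FFHmmmmmmmmmmmmmmmmmmmm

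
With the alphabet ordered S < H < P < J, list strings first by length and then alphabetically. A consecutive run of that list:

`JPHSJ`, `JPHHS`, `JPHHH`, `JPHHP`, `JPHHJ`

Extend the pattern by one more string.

JPHPS

The successor of JPHHJ increments the rightmost position that isn't already J and resets every position after it to S.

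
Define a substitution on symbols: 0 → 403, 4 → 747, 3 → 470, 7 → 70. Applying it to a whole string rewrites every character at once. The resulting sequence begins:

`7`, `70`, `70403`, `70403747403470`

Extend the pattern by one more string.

Rewriting the 14 symbols of 70403747403470 one by one yields 70 403 747 403 470 70 747 70 747 403 470 747 70 403; concatenated:

70403747403470707477074740347074770403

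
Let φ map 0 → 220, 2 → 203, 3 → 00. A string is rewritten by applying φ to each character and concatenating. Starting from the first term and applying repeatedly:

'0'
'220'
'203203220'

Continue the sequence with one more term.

Expanding 203203220: 2→203, 0→220, 3→00, 2→203, 0→220, 3→00, 2→203, 2→203, 0→220. Concatenated: 203 220 00 203 220 00 203 203 220.

2032200020322000203203220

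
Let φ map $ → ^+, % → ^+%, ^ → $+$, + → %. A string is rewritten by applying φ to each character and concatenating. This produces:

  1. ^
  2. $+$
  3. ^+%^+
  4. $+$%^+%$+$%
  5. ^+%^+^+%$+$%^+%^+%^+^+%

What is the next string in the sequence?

Rewriting the 23 symbols of ^+%^+^+%$+$%^+%^+%^+^+% one by one yields $+$ % ^+% $+$ % $+$ % ^+% ^+ % ^+ ^+% $+$ % ^+% $+$ % ^+% $+$ % $+$ % ^+%; concatenated:

$+$%^+%$+$%$+$%^+%^+%^+^+%$+$%^+%$+$%^+%$+$%$+$%^+%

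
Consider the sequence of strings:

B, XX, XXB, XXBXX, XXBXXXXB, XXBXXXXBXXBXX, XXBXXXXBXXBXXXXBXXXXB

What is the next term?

XXBXXXXBXXBXXXXBXXXXBXXBXXXXBXXBXX

This is a Fibonacci-style word recurrence s(k) = s(k−1)·s(k−2): e.g. XX·B = XXB.
The next term joins XXBXXXXBXXBXXXXBXXXXB and XXBXXXXBXXBXX.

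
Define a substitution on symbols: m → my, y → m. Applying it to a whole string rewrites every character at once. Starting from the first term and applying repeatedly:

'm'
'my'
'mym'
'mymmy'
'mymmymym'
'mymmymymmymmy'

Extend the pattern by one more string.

φ(mymmymymmymmy) expands symbol-by-symbol to my m my my m my m my my m my my m; joining the 13 pieces gives the next term.

mymmymymmymmymymmymym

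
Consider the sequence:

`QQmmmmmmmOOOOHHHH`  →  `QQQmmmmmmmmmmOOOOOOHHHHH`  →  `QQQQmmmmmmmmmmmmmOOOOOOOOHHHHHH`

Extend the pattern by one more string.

Term n consists of n Q's, followed by 3n+1 m's, followed by 2n O's, followed by n+2 H's, where the shown terms are n = 2, 3, 4.
Setting n = 5 gives 5, 16, 10, 7 characters in each block.

QQQQQmmmmmmmmmmmmmmmmOOOOOOOOOOHHHHHHH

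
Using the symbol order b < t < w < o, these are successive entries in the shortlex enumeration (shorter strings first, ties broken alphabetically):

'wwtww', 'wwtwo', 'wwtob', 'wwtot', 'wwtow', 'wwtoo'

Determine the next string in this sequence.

wwwbb

Treat wwtoo as a base-4 numeral over the given alphabet and add one, carrying through any trailing o's.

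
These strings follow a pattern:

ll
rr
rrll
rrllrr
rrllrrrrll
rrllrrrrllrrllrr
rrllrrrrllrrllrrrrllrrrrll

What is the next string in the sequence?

rrllrrrrllrrllrrrrllrrrrllrrllrrrrllrrllrr

From term 3 onward, concatenate the last term with the second-to-last: rr·ll = rrll, rrll·rr = rrllrr, …
The next term joins rrllrrrrllrrllrrrrllrrrrll and rrllrrrrllrrllrr.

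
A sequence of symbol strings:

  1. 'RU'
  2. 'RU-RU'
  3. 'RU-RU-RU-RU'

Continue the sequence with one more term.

Each string is two copies of the previous one joined by '-'.
Doubling RU-RU-RU-RU with '-' between the halves:

RU-RU-RU-RU-RU-RU-RU-RU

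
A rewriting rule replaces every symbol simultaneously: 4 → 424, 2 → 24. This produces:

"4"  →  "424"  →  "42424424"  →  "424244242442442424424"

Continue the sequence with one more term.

Applying the rule to each of the 21 symbols of 424244242442442424424 gives the pieces 424 24 424 24 424 424 24 424 24 424 424 24 424 424 24 424 24 424 424 24 424, which concatenate to the answer.

4242442424424424244242442442424424424244242442442424424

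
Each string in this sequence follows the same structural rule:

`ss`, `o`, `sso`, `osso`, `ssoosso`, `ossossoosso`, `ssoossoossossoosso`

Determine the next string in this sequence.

ossossoossossoossoossossoosso

This is a Fibonacci-style word recurrence s(k) = s(k−2)·s(k−1): e.g. ss·o = sso.
So term 8 is ossossoosso·ssoossoossossoosso.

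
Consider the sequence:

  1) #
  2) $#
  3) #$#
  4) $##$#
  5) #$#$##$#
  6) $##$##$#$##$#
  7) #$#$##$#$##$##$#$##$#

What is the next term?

Each term (from the third on) is the two preceding terms concatenated in order: term 3 = #·$# = #$#.
The next term joins $##$##$#$##$# and #$#$##$#$##$##$#$##$#.

$##$##$#$##$##$#$##$#$##$##$#$##$#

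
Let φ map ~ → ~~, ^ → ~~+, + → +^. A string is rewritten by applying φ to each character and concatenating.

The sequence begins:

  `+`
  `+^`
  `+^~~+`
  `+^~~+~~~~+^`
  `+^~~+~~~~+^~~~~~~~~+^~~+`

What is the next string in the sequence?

+^~~+~~~~+^~~~~~~~~+^~~+~~~~~~~~~~~~~~~~+^~~+~~~~+^

Replace each of the 24 characters of +^~~+~~~~+^~~~~~~~~+^~~+ in place — +^ ~~+ ~~ ~~ +^ ~~ ~~ ~~ ~~ +^ ~~+ ~~ ~~ ~~ ~~ ~~ ~~ ~~ ~~ +^ ~~+ ~~ ~~ +^ — and concatenate.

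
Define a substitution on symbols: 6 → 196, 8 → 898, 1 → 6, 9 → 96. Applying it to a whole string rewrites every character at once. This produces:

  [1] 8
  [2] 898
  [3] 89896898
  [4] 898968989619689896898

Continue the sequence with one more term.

Replace each of the 21 characters of 898968989619689896898 in place — 898 96 898 96 196 898 96 898 96 196 6 96 196 898 96 898 96 196 898 96 898 — and concatenate.

89896898961968989689896196696196898968989619689896898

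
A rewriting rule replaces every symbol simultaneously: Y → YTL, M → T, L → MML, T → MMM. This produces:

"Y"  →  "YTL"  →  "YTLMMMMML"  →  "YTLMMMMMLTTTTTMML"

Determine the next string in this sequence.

Replace each of the 17 characters of YTLMMMMMLTTTTTMML in place — YTL MMM MML T T T T T MML MMM MMM MMM MMM MMM T T MML — and concatenate.

YTLMMMMMLTTTTTMMLMMMMMMMMMMMMMMMTTMML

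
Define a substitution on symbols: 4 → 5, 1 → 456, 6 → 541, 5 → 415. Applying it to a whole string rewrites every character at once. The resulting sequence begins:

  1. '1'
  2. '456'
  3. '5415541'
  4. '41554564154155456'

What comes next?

54564154155415541545641554564154155415541

φ(41554564154155456) expands symbol-by-symbol to 5 456 415 415 5 415 541 5 456 415 5 456 415 415 5 415 541; joining the 17 pieces gives the next term.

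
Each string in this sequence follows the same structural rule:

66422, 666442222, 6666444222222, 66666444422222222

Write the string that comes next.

Term n consists of n+1 6's, followed by n 4's, followed by 2n 2's (n = 1, 2, …).
For the next term, n = 5, so the run lengths are 6, 5, 10.

666666444442222222222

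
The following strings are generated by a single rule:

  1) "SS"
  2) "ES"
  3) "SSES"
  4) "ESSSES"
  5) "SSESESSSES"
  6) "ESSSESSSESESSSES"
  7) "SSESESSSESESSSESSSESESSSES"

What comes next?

Each term (from the third on) is the two preceding terms concatenated in order: term 3 = SS·ES = SSES.
So term 8 is ESSSESSSESESSSES·SSESESSSESESSSESSSESESSSES.

ESSSESSSESESSSESSSESESSSESESSSESSSESESSSES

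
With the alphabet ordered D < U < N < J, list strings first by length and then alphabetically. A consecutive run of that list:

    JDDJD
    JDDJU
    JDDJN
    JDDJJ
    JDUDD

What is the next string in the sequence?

Find the rightmost character of JDUDD below J, bump it to the next letter, and reset everything to its right to D.

JDUDU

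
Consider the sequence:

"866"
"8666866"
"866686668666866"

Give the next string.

Each string is two copies of the previous one joined by '6'.
So the next term is two copies of 866686668666866 with '6' between the halves.

8666866686668666866686668666866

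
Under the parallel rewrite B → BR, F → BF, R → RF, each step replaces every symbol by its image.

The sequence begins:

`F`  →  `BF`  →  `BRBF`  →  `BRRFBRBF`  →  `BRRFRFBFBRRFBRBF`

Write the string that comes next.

Rewriting the 16 symbols of BRRFRFBFBRRFBRBF one by one yields BR RF RF BF RF BF BR BF BR RF RF BF BR RF BR BF; concatenated:

BRRFRFBFRFBFBRBFBRRFRFBFBRRFBRBF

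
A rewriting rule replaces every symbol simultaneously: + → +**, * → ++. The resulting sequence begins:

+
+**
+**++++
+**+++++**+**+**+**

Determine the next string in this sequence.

+**+++++**+**+**+**+**+++++**+++++**+++++**++++

Replace each of the 19 characters of +**+++++**+**+**+** in place — +** ++ ++ +** +** +** +** +** ++ ++ +** ++ ++ +** ++ ++ +** ++ ++ — and concatenate.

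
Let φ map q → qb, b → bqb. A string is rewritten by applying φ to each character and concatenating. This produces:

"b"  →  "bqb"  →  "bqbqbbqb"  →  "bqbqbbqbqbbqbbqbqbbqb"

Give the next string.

bqbqbbqbqbbqbbqbqbbqbqbbqbbqbqbbqbbqbqbbqbqbbqbbqbqbbqb

Applying the rule to each of the 21 symbols of bqbqbbqbqbbqbbqbqbbqb gives the pieces bqb qb bqb qb bqb bqb qb bqb qb bqb bqb qb bqb bqb qb bqb qb bqb bqb qb bqb, which concatenate to the answer.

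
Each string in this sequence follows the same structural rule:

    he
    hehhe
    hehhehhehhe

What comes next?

Each string is two copies of the previous one joined by 'h'.
So the next term is two copies of hehhehhehhe with 'h' between the halves.

hehhehhehhehhehhehhehhe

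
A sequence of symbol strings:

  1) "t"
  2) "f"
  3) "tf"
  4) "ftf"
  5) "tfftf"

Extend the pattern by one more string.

ftftfftf

This is a Fibonacci-style word recurrence s(k) = s(k−2)·s(k−1): e.g. t·f = tf.
So term 6 is ftf·tfftf.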